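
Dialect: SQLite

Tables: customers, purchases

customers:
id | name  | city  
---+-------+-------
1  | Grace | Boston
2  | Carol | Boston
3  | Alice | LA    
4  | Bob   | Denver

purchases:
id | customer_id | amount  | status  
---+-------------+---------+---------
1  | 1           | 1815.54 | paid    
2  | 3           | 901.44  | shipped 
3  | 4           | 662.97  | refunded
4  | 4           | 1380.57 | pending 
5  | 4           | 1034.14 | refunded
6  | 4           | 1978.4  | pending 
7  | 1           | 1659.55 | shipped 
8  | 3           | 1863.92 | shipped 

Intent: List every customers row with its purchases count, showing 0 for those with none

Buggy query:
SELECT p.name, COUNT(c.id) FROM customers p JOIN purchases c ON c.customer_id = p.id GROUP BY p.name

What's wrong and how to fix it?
Bug: INNER JOIN drops customers rows that have no matching purchases rows

Fix: Use LEFT JOIN so parents without children still appear (COUNT(c.id) gives 0)

Corrected query:
SELECT p.name, COUNT(c.id) FROM customers p LEFT JOIN purchases c ON c.customer_id = p.id GROUP BY p.name

Result:
name  | COUNT(c.id)
------+------------
Alice | 2          
Bob   | 4          
Carol | 0          
Grace | 2          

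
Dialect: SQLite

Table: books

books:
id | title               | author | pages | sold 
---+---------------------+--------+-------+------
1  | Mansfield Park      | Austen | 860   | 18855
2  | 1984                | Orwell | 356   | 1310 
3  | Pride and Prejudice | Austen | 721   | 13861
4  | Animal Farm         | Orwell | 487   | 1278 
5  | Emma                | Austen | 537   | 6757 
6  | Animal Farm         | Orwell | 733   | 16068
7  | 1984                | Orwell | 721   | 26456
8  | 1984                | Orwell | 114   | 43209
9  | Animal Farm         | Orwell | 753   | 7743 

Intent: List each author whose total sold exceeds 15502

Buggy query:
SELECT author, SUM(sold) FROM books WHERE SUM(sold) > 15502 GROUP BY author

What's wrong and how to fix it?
Bug: Aggregate functions cannot appear in a WHERE clause

Fix: Move the aggregate condition to a HAVING clause

Corrected query:
SELECT author, SUM(sold) FROM books GROUP BY author HAVING SUM(sold) > 15502

Result:
author | SUM(sold)
-------+----------
Austen | 39473    
Orwell | 96064    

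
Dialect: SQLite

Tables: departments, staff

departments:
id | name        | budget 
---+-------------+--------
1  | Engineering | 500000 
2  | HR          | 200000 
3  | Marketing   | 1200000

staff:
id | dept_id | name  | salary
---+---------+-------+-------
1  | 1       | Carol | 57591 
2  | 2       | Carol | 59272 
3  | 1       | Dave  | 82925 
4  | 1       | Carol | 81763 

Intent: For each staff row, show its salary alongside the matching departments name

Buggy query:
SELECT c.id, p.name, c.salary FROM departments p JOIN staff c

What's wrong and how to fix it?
Bug: JOIN with no ON clause produces a cartesian product; every staff row pairs with every departments row

Fix: Specify the join condition linking the foreign key to the parent id

Corrected query:
SELECT c.id, p.name, c.salary FROM departments p JOIN staff c ON c.dept_id = p.id

Result:
id | name        | salary
---+-------------+-------
1  | Engineering | 57591 
2  | HR          | 59272 
3  | Engineering | 82925 
4  | Engineering | 81763 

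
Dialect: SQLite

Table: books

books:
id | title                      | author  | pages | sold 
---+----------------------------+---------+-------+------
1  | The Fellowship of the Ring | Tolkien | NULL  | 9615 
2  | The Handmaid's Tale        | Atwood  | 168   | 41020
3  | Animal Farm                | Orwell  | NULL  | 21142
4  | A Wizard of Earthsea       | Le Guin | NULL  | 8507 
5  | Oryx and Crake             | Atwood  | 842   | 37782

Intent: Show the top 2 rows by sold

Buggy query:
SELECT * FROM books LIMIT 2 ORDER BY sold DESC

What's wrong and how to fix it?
Bug: ORDER BY cannot follow LIMIT; LIMIT is the final clause

Fix: Sort with ORDER BY, then apply LIMIT

Corrected query:
SELECT * FROM books ORDER BY sold DESC LIMIT 2

Result:
id | title               | author | pages | sold 
---+---------------------+--------+-------+------
2  | The Handmaid's Tale | Atwood | 168   | 41020
5  | Oryx and Crake      | Atwood | 842   | 37782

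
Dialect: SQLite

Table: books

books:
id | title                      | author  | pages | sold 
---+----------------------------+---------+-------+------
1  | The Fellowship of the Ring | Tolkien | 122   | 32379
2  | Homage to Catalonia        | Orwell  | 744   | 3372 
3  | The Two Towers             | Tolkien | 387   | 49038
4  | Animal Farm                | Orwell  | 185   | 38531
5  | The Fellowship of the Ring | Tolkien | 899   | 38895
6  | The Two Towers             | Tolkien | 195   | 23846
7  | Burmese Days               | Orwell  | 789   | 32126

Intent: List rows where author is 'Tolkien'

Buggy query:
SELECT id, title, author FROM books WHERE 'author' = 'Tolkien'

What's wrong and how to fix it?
Bug: 'author' in single quotes is a string literal, not the column; the comparison is literal-vs-literal and never true

Fix: Reference the column as author without single quotes

Corrected query:
SELECT id, title, author FROM books WHERE author = 'Tolkien'

Result:
id | title                      | author 
---+----------------------------+--------
1  | The Fellowship of the Ring | Tolkien
3  | The Two Towers             | Tolkien
5  | The Fellowship of the Ring | Tolkien
6  | The Two Towers             | Tolkien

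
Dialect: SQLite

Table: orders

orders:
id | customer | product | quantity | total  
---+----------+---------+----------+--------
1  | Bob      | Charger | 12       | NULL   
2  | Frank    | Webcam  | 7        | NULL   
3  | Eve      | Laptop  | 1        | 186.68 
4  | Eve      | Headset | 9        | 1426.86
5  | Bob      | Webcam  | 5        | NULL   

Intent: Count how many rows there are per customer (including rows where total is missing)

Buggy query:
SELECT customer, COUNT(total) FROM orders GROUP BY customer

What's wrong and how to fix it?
Bug: COUNT(total) skips NULLs, so groups with missing total are undercounted

Fix: Replace COUNT(total) with COUNT(*)

Corrected query:
SELECT customer, COUNT(*) FROM orders GROUP BY customer

Result:
customer | COUNT(*)
---------+---------
Bob      | 2       
Eve      | 2       
Frank    | 1       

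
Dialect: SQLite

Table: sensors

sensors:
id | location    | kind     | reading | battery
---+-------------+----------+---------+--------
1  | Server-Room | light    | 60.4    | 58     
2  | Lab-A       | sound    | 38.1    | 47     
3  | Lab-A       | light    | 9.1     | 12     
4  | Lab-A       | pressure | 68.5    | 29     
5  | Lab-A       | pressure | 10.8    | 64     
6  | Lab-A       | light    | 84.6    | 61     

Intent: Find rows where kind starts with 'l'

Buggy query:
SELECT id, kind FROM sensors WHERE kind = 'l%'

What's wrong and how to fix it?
Bug: '=' compares the literal string including the % character; pattern matching needs LIKE

Fix: Replace '=' with LIKE so 'l%' is treated as a pattern

Corrected query:
SELECT id, kind FROM sensors WHERE kind LIKE 'l%'

Result:
id | kind 
---+------
1  | light
3  | light
6  | light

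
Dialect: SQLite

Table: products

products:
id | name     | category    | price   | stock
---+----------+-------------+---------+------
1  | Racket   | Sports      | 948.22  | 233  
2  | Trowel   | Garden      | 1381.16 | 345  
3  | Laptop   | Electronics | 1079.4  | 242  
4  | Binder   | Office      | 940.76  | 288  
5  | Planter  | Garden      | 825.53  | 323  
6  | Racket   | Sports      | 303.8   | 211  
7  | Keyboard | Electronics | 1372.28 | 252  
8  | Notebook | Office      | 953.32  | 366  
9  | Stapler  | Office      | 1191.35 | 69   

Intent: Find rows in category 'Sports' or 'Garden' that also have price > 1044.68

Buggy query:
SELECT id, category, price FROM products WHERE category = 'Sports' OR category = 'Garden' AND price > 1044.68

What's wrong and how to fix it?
Bug: Without parentheses, AND is evaluated before OR, so the price filter only applies to the 'Garden' branch

Fix: Add parentheses around the OR so the AND applies to both alternatives

Corrected query:
SELECT id, category, price FROM products WHERE (category = 'Sports' OR category = 'Garden') AND price > 1044.68

Result:
id | category | price  
---+----------+--------
2  | Garden   | 1381.16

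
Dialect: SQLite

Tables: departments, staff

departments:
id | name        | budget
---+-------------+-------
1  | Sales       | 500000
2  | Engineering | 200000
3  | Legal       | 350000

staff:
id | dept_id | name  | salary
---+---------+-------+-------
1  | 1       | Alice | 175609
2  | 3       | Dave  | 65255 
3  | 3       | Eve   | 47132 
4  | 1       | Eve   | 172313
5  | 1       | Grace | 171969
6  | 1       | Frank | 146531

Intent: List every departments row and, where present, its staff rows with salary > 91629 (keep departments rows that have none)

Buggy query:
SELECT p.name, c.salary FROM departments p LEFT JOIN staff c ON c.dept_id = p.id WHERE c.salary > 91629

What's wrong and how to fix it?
Bug: Filtering c.salary in WHERE discards the NULL rows produced by LEFT JOIN, turning it into an inner join

Fix: Put 'c.salary > 91629' in the JOIN's ON clause instead of WHERE

Corrected query:
SELECT p.name, c.salary FROM departments p LEFT JOIN staff c ON c.dept_id = p.id AND c.salary > 91629

Result:
name        | salary
------------+-------
Sales       | 146531
Sales       | 171969
Sales       | 172313
Sales       | 175609
Engineering | NULL  
Legal       | NULL  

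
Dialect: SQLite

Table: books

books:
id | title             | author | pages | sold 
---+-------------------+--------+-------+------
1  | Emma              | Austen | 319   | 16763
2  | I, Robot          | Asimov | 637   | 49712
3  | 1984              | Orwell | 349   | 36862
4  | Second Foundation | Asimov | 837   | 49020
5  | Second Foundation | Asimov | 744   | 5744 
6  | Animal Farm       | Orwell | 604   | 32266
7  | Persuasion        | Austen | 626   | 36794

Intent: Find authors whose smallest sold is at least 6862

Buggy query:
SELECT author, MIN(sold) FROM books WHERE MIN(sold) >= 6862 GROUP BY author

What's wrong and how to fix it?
Bug: Aggregates like MIN are computed per group after WHERE runs

Fix: Replace WHERE with HAVING after the GROUP BY

Corrected query:
SELECT author, MIN(sold) FROM books GROUP BY author HAVING MIN(sold) >= 6862

Result:
author | MIN(sold)
-------+----------
Austen | 16763    
Orwell | 32266    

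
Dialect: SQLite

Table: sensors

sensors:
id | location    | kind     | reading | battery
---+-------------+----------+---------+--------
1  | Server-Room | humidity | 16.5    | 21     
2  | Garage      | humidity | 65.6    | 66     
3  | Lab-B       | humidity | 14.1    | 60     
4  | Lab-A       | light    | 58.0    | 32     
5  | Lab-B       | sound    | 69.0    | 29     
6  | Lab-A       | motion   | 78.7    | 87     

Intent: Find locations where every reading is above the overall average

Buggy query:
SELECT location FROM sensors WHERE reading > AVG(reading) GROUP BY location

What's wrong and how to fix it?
Bug: WHERE evaluates per row before aggregation, so AVG() is unavailable

Fix: Compute the overall average in a scalar subquery and compare each group's MIN against it in HAVING

Corrected query:
SELECT location FROM sensors GROUP BY location HAVING MIN(reading) > (SELECT AVG(reading) FROM sensors)

Result:
location
--------
Garage  
Lab-A   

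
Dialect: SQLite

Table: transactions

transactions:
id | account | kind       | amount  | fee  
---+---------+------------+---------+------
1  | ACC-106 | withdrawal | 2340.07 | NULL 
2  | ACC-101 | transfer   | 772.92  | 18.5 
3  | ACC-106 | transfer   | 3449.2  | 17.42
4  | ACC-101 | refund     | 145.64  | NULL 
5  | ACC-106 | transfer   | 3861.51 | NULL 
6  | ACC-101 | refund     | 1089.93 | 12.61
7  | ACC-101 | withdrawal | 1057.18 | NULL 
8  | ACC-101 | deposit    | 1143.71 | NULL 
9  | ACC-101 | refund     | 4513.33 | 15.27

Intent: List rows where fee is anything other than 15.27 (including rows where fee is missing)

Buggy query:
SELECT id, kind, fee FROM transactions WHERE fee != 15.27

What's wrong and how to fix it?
Bug: 'fee != 15.27' is unknown when fee is NULL, so NULL rows are silently excluded

Fix: Add an explicit OR fee IS NULL to include the missing-value rows

Corrected query:
SELECT id, kind, fee FROM transactions WHERE fee != 15.27 OR fee IS NULL

Result:
id | kind       | fee  
---+------------+------
1  | withdrawal | NULL 
2  | transfer   | 18.5 
3  | transfer   | 17.42
4  | refund     | NULL 
5  | transfer   | NULL 
6  | refund     | 12.61
7  | withdrawal | NULL 
8  | deposit    | NULL 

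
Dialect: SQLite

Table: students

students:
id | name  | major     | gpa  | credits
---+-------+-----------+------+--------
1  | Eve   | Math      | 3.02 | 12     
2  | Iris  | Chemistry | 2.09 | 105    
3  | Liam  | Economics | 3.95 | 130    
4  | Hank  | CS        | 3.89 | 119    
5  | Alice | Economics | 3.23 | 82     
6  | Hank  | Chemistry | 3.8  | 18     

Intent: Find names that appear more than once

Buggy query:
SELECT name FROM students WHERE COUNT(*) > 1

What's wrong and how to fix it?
Bug: COUNT(*) is an aggregate and cannot be used in WHERE

Fix: Group first, then use HAVING for the count condition

Corrected query:
SELECT name FROM students GROUP BY name HAVING COUNT(*) > 1

Result:
name
----
Hank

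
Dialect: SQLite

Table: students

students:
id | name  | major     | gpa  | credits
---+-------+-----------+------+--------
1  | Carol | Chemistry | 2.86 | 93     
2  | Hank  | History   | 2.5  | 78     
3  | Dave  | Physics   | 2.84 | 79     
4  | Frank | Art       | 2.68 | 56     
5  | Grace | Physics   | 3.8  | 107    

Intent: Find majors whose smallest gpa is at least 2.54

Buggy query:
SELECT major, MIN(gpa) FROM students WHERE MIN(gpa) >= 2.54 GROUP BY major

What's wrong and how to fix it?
Bug: MIN() in WHERE is a misuse of aggregate

Fix: Use HAVING for the per-group MIN condition

Corrected query:
SELECT major, MIN(gpa) FROM students GROUP BY major HAVING MIN(gpa) >= 2.54

Result:
major     | MIN(gpa)
----------+---------
Art       | 2.68    
Chemistry | 2.86    
Physics   | 2.84    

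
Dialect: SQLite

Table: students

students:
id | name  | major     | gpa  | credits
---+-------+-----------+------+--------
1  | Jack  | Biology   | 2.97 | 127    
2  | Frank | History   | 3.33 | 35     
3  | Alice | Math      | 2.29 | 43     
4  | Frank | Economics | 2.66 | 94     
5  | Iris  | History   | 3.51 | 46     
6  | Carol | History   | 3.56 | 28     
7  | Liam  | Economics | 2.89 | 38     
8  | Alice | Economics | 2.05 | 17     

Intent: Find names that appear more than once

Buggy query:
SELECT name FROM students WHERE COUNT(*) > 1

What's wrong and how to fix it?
Bug: COUNT(*) is an aggregate and cannot be used in WHERE

Fix: GROUP BY name, then filter groups with HAVING COUNT(*) > 1

Corrected query:
SELECT name FROM students GROUP BY name HAVING COUNT(*) > 1

Result:
name 
-----
Alice
Frank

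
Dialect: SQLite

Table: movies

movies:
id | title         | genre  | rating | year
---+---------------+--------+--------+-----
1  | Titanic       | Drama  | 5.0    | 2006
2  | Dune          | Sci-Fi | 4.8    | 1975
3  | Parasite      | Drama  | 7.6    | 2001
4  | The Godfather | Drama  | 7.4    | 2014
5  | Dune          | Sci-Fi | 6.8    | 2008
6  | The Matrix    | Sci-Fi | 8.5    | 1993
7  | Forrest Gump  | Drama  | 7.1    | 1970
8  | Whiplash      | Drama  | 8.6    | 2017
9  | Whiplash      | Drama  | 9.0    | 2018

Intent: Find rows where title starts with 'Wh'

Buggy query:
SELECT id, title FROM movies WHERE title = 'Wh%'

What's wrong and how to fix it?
Bug: '=' compares the literal string including the % character; pattern matching needs LIKE

Fix: Replace '=' with LIKE so 'Wh%' is treated as a pattern

Corrected query:
SELECT id, title FROM movies WHERE title LIKE 'Wh%'

Result:
id | title   
---+---------
8  | Whiplash
9  | Whiplash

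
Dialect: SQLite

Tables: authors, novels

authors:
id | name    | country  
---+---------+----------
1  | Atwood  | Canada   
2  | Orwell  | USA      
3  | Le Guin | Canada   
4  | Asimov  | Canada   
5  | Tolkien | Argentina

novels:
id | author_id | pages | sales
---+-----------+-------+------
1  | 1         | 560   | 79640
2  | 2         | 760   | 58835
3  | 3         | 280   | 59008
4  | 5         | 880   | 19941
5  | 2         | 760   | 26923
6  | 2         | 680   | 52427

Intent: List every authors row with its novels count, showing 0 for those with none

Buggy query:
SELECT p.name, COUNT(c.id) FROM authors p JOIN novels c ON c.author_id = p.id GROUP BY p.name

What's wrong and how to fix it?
Bug: An inner join excludes parents with zero children

Fix: Use LEFT JOIN so parents without children still appear (COUNT(c.id) gives 0)

Corrected query:
SELECT p.name, COUNT(c.id) FROM authors p LEFT JOIN novels c ON c.author_id = p.id GROUP BY p.name

Result:
name    | COUNT(c.id)
--------+------------
Asimov  | 0          
Atwood  | 1          
Le Guin | 1          
Orwell  | 3          
Tolkien | 1          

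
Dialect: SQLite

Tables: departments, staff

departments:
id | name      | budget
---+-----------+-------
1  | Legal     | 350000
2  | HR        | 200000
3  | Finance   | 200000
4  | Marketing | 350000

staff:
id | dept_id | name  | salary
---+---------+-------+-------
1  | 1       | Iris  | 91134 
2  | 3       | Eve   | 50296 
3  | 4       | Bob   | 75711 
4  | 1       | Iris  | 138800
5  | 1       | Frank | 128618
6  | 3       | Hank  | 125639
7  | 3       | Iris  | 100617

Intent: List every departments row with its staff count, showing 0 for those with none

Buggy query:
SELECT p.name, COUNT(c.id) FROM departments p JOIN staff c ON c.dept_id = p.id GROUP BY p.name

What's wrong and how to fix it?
Bug: INNER JOIN drops departments rows that have no matching staff rows

Fix: Use LEFT JOIN so parents without children still appear (COUNT(c.id) gives 0)

Corrected query:
SELECT p.name, COUNT(c.id) FROM departments p LEFT JOIN staff c ON c.dept_id = p.id GROUP BY p.name

Result:
name      | COUNT(c.id)
----------+------------
Finance   | 3          
HR        | 0          
Legal     | 3          
Marketing | 1          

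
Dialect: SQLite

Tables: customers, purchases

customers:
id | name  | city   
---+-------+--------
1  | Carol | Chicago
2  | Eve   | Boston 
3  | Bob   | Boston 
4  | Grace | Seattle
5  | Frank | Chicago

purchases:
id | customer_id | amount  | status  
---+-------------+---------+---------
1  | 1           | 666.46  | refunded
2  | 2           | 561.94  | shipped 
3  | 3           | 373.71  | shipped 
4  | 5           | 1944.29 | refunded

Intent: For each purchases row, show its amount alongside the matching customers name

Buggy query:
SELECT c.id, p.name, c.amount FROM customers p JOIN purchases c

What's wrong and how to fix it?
Bug: JOIN with no ON clause produces a cartesian product; every purchases row pairs with every customers row

Fix: Specify the join condition linking the foreign key to the parent id

Corrected query:
SELECT c.id, p.name, c.amount FROM customers p JOIN purchases c ON c.customer_id = p.id

Result:
id | name  | amount 
---+-------+--------
1  | Carol | 666.46 
2  | Eve   | 561.94 
3  | Bob   | 373.71 
4  | Frank | 1944.29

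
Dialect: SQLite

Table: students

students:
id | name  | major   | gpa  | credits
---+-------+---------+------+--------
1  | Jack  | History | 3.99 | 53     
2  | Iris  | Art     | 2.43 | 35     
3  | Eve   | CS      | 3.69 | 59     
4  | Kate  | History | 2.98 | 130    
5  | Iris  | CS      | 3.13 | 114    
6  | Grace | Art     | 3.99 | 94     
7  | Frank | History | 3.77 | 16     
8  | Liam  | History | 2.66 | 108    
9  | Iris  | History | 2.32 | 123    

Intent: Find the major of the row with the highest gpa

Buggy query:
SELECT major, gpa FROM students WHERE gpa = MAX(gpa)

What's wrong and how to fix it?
Bug: MAX(gpa) is an aggregate and cannot be used directly in WHERE

Fix: Use a subquery: WHERE gpa = (SELECT MAX(gpa) FROM students)

Corrected query:
SELECT major, gpa FROM students WHERE gpa = (SELECT MAX(gpa) FROM students)

Result:
major   | gpa 
--------+-----
History | 3.99
Art     | 3.99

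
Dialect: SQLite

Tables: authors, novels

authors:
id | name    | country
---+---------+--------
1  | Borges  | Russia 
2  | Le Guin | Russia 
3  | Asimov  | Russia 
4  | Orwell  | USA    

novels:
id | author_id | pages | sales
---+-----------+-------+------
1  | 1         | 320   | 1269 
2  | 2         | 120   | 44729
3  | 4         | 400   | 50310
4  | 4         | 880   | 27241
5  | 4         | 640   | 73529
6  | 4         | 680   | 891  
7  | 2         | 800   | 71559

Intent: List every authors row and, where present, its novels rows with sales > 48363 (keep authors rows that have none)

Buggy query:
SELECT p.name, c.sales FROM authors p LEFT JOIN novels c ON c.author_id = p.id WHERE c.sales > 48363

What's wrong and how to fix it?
Bug: A WHERE condition on the right-hand table after LEFT JOIN drops unmatched parents

Fix: Put 'c.sales > 48363' in the JOIN's ON clause instead of WHERE

Corrected query:
SELECT p.name, c.sales FROM authors p LEFT JOIN novels c ON c.author_id = p.id AND c.sales > 48363

Result:
name    | sales
--------+------
Borges  | NULL 
Le Guin | 71559
Asimov  | NULL 
Orwell  | 50310
Orwell  | 73529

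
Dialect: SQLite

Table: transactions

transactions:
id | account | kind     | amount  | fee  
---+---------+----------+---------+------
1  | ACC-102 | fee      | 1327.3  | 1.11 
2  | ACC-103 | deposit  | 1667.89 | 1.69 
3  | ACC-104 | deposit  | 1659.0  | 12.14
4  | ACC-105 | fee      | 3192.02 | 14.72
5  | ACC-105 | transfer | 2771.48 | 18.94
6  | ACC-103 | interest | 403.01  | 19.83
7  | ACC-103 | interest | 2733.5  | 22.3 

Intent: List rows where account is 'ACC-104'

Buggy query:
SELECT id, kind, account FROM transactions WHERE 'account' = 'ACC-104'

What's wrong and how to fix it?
Bug: 'account' in single quotes is a string literal, not the column; the comparison is literal-vs-literal and never true

Fix: Reference the column as account without single quotes

Corrected query:
SELECT id, kind, account FROM transactions WHERE account = 'ACC-104'

Result:
id | kind    | account
---+---------+--------
3  | deposit | ACC-104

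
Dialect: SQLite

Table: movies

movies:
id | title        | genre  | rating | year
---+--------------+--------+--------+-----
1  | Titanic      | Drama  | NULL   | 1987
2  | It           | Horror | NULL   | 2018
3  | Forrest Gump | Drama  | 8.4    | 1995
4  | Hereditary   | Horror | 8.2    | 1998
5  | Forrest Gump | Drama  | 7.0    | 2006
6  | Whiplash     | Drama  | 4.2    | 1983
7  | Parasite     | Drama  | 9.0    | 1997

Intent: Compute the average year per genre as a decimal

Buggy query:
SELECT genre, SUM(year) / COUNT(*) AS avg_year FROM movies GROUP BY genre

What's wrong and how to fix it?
Bug: Both operands are integers, so '/' performs integer division and truncates

Fix: Cast one side to REAL so the division keeps the fractional part

Corrected query:
SELECT genre, SUM(year) * 1.0 / COUNT(*) AS avg_year FROM movies GROUP BY genre

Result:
genre  | avg_year
-------+---------
Drama  | 1993.6  
Horror | 2008    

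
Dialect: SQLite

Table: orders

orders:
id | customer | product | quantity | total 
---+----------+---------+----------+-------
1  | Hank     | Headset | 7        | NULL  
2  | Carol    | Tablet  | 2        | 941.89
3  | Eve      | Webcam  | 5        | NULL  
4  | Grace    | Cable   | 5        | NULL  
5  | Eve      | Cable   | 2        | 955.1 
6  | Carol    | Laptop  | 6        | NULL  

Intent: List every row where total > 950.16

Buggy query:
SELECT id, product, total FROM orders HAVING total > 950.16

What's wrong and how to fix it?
Bug: HAVING filters the output of aggregation, but this query has no GROUP BY and no aggregate functions, so SQLite rejects it (HAVING clause on a non-aggregate query); the condition here is per row

Fix: Replace HAVING with WHERE since the condition applies to individual rows

Corrected query:
SELECT id, product, total FROM orders WHERE total > 950.16

Result:
id | product | total
---+---------+------
5  | Cable   | 955.1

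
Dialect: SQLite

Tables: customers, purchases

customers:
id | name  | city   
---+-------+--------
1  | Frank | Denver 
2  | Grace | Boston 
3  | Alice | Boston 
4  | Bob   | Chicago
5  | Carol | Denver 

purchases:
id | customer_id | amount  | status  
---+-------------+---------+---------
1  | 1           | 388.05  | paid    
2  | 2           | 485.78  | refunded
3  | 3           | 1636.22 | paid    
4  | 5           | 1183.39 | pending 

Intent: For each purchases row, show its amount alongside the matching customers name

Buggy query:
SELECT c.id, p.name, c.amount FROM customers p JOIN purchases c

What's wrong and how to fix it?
Bug: JOIN with no ON clause produces a cartesian product; every purchases row pairs with every customers row

Fix: Add ON c.customer_id = p.id to the JOIN

Corrected query:
SELECT c.id, p.name, c.amount FROM customers p JOIN purchases c ON c.customer_id = p.id

Result:
id | name  | amount 
---+-------+--------
1  | Frank | 388.05 
2  | Grace | 485.78 
3  | Alice | 1636.22
4  | Carol | 1183.39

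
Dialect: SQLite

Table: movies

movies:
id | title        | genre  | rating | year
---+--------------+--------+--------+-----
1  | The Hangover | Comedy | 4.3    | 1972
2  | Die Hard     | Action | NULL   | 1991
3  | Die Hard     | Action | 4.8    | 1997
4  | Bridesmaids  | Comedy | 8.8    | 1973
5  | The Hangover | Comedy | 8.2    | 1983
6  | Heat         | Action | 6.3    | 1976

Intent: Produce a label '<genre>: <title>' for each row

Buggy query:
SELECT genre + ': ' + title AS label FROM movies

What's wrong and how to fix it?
Bug: '+' is numeric addition; on text columns SQLite converts them to 0 instead of concatenating

Fix: Use the || operator for string concatenation

Corrected query:
SELECT genre || ': ' || title AS label FROM movies

Result:
label               
--------------------
Comedy: The Hangover
Action: Die Hard    
Action: Die Hard    
Comedy: Bridesmaids 
Comedy: The Hangover
Action: Heat        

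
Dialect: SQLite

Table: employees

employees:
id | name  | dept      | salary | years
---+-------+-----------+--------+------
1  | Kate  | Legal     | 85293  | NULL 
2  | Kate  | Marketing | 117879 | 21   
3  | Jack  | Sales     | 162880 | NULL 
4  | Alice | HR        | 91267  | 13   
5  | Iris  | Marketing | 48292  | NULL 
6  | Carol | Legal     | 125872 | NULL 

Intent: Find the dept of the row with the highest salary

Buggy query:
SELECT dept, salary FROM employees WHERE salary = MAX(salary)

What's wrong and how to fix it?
Bug: WHERE is evaluated per row; an aggregate over the whole table isn't defined there

Fix: Use a subquery: WHERE salary = (SELECT MAX(salary) FROM employees)

Corrected query:
SELECT dept, salary FROM employees WHERE salary = (SELECT MAX(salary) FROM employees)

Result:
dept  | salary
------+-------
Sales | 162880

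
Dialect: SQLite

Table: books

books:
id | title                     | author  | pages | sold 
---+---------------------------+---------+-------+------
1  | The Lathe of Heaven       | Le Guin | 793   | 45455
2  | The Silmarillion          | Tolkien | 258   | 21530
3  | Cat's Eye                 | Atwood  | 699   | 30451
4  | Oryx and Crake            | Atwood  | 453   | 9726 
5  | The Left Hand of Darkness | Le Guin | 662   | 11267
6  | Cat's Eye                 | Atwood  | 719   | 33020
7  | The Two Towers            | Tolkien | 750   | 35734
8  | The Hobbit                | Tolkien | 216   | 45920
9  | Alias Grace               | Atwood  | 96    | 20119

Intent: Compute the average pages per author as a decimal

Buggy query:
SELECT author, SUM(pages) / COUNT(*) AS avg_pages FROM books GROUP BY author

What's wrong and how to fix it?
Bug: SUM(pages) and COUNT(*) are both integers; the division truncates the fractional part

Fix: Cast one side to REAL so the division keeps the fractional part

Corrected query:
SELECT author, SUM(pages) * 1.0 / COUNT(*) AS avg_pages FROM books GROUP BY author

Result:
author  | avg_pages
--------+----------
Atwood  | 491.75   
Le Guin | 727.5    
Tolkien | 408      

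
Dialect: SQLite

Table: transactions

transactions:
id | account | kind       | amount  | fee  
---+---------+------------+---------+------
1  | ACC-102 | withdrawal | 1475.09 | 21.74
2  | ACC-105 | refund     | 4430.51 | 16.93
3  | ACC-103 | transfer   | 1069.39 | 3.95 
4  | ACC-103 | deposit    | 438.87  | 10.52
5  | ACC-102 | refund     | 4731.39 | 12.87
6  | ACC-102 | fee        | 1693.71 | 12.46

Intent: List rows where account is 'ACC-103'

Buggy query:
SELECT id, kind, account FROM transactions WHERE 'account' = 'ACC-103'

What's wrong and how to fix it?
Bug: 'account' in single quotes is a string literal, not the column; the comparison is literal-vs-literal and never true

Fix: Remove the quotes around the column name (or use double quotes for an identifier)

Corrected query:
SELECT id, kind, account FROM transactions WHERE account = 'ACC-103'

Result:
id | kind     | account
---+----------+--------
3  | transfer | ACC-103
4  | deposit  | ACC-103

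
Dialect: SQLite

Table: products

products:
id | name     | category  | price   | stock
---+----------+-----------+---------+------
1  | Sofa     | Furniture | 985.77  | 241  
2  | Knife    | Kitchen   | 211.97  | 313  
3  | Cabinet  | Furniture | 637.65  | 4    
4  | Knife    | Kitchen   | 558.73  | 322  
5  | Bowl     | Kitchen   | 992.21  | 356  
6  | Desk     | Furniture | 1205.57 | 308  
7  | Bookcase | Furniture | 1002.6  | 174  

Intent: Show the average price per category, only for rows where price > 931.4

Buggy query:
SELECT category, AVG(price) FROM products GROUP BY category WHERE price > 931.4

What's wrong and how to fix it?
Bug: WHERE cannot follow GROUP BY

Fix: Move the WHERE clause before GROUP BY

Corrected query:
SELECT category, AVG(price) FROM products WHERE price > 931.4 GROUP BY category

Result:
category  | AVG(price) 
----------+------------
Furniture | 1064.646667
Kitchen   | 992.21     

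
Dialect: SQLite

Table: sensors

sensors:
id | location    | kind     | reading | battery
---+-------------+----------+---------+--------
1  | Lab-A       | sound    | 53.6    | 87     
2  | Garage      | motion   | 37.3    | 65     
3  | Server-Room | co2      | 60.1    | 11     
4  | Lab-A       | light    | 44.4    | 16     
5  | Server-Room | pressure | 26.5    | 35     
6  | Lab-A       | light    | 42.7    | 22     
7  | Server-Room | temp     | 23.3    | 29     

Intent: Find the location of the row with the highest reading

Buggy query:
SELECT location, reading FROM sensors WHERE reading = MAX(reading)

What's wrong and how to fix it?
Bug: WHERE is evaluated per row; an aggregate over the whole table isn't defined there

Fix: Use a subquery: WHERE reading = (SELECT MAX(reading) FROM sensors)

Corrected query:
SELECT location, reading FROM sensors WHERE reading = (SELECT MAX(reading) FROM sensors)

Result:
location    | reading
------------+--------
Server-Room | 60.1   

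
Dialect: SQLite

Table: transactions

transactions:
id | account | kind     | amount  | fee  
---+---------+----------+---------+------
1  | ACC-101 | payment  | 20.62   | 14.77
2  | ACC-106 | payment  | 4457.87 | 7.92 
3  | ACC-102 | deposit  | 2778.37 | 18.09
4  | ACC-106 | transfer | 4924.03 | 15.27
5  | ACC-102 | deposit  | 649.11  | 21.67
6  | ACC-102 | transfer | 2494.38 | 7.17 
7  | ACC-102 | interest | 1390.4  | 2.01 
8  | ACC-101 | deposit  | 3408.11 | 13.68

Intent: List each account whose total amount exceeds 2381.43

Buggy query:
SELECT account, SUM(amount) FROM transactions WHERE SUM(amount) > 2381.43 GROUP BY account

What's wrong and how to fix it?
Bug: SUM(amount) is an aggregate, but WHERE filters rows before aggregation

Fix: Use HAVING (which filters groups after aggregation) instead of WHERE

Corrected query:
SELECT account, SUM(amount) FROM transactions GROUP BY account HAVING SUM(amount) > 2381.43

Result:
account | SUM(amount)
--------+------------
ACC-101 | 3428.73    
ACC-102 | 7312.26    
ACC-106 | 9381.9     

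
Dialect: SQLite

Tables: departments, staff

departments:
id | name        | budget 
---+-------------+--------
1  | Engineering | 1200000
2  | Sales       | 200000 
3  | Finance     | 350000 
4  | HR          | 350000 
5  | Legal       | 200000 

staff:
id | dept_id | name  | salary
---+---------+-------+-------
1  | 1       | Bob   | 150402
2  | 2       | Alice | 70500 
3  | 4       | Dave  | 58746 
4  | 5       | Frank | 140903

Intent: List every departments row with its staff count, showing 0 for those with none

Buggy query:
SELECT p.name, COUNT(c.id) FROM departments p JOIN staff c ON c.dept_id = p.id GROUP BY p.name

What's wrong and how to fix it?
Bug: INNER JOIN drops departments rows that have no matching staff rows

Fix: Use LEFT JOIN so parents without children still appear (COUNT(c.id) gives 0)

Corrected query:
SELECT p.name, COUNT(c.id) FROM departments p LEFT JOIN staff c ON c.dept_id = p.id GROUP BY p.name

Result:
name        | COUNT(c.id)
------------+------------
Engineering | 1          
Finance     | 0          
HR          | 1          
Legal       | 1          
Sales       | 1          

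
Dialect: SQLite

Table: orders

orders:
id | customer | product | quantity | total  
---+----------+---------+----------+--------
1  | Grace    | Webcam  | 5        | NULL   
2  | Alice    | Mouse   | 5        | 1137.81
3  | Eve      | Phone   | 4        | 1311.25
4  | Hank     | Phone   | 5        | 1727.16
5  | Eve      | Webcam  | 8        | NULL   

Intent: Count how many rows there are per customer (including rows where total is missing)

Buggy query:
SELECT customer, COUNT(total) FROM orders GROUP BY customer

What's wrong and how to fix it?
Bug: COUNT(total) skips NULLs, so groups with missing total are undercounted

Fix: Use COUNT(*) to count all rows regardless of NULL

Corrected query:
SELECT customer, COUNT(*) FROM orders GROUP BY customer

Result:
customer | COUNT(*)
---------+---------
Alice    | 1       
Eve      | 2       
Grace    | 1       
Hank     | 1       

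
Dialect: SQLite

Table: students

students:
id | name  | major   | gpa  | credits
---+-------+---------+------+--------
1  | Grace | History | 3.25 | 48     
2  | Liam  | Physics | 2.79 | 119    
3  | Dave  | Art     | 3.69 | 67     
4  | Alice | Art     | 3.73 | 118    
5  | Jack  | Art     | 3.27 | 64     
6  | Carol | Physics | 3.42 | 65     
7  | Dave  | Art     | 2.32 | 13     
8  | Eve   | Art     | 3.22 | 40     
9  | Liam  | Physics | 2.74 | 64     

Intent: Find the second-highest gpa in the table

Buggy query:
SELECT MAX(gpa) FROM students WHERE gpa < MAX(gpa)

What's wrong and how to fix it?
Bug: The inner MAX is an aggregate inside WHERE, which is not allowed

Fix: Compute the overall MAX in a subquery, then take MAX of rows below it

Corrected query:
SELECT MAX(gpa) FROM students WHERE gpa < (SELECT MAX(gpa) FROM students)

Result:
MAX(gpa)
--------
3.69    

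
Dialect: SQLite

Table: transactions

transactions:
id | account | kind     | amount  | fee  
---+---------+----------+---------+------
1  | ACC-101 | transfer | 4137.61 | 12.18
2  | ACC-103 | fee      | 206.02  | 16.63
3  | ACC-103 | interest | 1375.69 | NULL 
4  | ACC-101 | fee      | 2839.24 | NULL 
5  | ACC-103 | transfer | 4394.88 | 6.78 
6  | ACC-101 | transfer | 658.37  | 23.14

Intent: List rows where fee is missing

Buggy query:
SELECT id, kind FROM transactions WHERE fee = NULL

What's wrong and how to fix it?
Bug: Comparing to NULL with '=' never matches; NULL = NULL is unknown, not true

Fix: Use IS NULL to test for NULL

Corrected query:
SELECT id, kind FROM transactions WHERE fee IS NULL

Result:
id | kind    
---+---------
3  | interest
4  | fee     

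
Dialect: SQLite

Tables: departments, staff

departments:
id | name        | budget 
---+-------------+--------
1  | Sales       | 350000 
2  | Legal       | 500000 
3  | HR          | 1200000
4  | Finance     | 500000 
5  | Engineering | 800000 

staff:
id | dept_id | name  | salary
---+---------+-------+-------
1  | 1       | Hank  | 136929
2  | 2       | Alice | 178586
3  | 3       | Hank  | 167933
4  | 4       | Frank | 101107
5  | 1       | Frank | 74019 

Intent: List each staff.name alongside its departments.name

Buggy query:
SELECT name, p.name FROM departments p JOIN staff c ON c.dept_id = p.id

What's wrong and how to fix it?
Bug: 'name' exists in both joined tables, so the database can't tell which one is meant

Fix: Qualify the column with its table alias (c.name)

Corrected query:
SELECT c.name, p.name FROM departments p JOIN staff c ON c.dept_id = p.id

Result:
name  | name   
------+--------
Hank  | Sales  
Alice | Legal  
Hank  | HR     
Frank | Finance
Frank | Sales  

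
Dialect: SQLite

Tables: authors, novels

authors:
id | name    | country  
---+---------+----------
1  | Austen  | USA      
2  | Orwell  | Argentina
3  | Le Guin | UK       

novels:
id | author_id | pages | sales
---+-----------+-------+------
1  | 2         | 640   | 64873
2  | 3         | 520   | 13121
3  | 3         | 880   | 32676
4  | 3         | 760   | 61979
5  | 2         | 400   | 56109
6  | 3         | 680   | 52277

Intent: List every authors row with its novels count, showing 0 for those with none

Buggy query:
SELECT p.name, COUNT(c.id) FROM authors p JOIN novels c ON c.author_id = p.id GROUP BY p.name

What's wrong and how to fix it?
Bug: INNER JOIN drops authors rows that have no matching novels rows

Fix: Use LEFT JOIN so parents without children still appear (COUNT(c.id) gives 0)

Corrected query:
SELECT p.name, COUNT(c.id) FROM authors p LEFT JOIN novels c ON c.author_id = p.id GROUP BY p.name

Result:
name    | COUNT(c.id)
--------+------------
Austen  | 0          
Le Guin | 4          
Orwell  | 2          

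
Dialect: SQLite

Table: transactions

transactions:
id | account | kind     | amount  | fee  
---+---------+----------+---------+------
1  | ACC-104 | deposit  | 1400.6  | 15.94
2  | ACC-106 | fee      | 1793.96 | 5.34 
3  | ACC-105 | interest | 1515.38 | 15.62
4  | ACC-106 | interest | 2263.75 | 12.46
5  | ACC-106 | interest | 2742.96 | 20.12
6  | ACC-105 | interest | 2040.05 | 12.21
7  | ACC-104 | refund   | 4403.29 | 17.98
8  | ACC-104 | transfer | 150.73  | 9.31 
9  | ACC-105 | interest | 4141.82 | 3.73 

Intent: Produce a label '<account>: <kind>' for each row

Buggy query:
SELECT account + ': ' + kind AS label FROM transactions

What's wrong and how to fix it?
Bug: SQLite uses || for string concatenation; + coerces text to numbers (yielding 0)

Fix: Replace + with || to concatenate text

Corrected query:
SELECT account || ': ' || kind AS label FROM transactions

Result:
label            
-----------------
ACC-104: deposit 
ACC-106: fee     
ACC-105: interest
ACC-106: interest
ACC-106: interest
ACC-105: interest
ACC-104: refund  
ACC-104: transfer
ACC-105: interest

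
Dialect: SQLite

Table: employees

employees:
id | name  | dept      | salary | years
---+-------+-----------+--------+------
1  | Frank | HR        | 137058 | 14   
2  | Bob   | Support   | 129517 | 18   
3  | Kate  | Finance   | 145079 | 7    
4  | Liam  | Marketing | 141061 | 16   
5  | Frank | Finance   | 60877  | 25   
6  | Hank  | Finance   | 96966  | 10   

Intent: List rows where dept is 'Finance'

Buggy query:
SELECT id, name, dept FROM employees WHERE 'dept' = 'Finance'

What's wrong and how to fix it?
Bug: 'dept' in single quotes is a string literal, not the column; the comparison is literal-vs-literal and never true

Fix: Remove the quotes around the column name (or use double quotes for an identifier)

Corrected query:
SELECT id, name, dept FROM employees WHERE dept = 'Finance'

Result:
id | name  | dept   
---+-------+--------
3  | Kate  | Finance
5  | Frank | Finance
6  | Hank  | Finance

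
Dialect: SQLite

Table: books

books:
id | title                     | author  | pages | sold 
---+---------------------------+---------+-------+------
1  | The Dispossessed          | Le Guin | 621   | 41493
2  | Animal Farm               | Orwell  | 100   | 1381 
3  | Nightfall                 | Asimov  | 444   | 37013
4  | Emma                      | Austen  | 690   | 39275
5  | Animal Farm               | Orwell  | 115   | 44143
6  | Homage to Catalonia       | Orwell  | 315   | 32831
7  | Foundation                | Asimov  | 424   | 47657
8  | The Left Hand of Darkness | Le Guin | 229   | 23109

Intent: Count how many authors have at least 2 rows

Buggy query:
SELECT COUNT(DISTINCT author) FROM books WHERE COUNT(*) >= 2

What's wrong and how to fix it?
Bug: COUNT(*) cannot appear in WHERE; the per-group count doesn't exist yet

Fix: Group first with HAVING COUNT(*) >= 2, then COUNT the resulting groups

Corrected query:
SELECT COUNT(*) FROM (SELECT author FROM books GROUP BY author HAVING COUNT(*) >= 2)

Result:
COUNT(*)
--------
3       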